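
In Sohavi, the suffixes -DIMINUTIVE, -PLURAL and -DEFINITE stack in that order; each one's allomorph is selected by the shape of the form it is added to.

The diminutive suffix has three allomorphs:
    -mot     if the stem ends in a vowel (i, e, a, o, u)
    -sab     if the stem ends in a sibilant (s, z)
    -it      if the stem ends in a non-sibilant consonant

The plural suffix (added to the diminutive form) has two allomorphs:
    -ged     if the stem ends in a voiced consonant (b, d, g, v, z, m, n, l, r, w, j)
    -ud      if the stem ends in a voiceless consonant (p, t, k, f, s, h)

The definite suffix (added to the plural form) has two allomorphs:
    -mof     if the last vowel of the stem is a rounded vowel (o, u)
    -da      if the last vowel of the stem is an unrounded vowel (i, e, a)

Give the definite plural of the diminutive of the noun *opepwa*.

*opepwa* — final sound /a/ (a vowel) → -mot → *opepwamot*.
The diminutive form *opepwamot* — final consonant /t/ (voiceless) → -ud → *opepwamotud*.
The last vowel of the plural form *opepwamotud* is /u/, which is a rounded vowel, so the definite suffix is -mof, giving *opepwamotudmof*.

opepwamotudmof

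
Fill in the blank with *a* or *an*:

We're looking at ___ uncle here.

The indefinite article is chosen by the initial *sound* of the following word, not its spelling.
*uncle* begins with the sound /ʌ/ (u pronounced /ʌ/) — a vowel sound.
So the article is *an*: We're looking at an uncle here.

an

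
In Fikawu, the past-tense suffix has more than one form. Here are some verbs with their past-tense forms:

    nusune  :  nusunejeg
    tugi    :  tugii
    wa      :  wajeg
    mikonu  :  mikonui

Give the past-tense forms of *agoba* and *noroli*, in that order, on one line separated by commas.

agobajeg, norolii

Looking at the last vowel of each stem: -i when the last vowel of the stem is a high vowel (*tugi*, *mikonu*); -jeg when the last vowel of the stem is a non-high vowel (*nusune*, *wa*).
The last vowel of *agoba* is /a/, which is a non-high vowel, so the suffix is -jeg, giving *agobajeg*.
Since the last vowel of *noroli* is /i/ (a high vowel), it takes -i, giving *norolii*.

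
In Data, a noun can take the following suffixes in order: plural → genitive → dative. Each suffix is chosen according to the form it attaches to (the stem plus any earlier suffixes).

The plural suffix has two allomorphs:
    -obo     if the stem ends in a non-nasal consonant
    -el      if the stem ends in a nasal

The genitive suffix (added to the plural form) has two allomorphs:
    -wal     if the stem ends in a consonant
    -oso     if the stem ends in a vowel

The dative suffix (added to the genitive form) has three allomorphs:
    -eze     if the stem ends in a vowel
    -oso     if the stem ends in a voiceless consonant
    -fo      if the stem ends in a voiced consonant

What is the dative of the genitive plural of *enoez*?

*enoez*: final consonant = /z/, non-nasal → -obo → *enoezobo*.
The plural form *enoezobo*: final sound = /o/, a vowel → -oso → *enoezobooso*.
Since the final sound of the genitive form *enoezobooso* is /o/ (a vowel), it takes -eze, giving *enoezoboosoeze*.

enoezoboosoeze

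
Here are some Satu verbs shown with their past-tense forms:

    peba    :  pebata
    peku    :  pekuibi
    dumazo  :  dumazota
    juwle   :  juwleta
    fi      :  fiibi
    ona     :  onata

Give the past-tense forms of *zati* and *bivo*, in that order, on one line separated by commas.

The pattern is height harmony: -ibi when the last vowel of the stem is a high vowel (*peku*, *fi*); -ta when the last vowel of the stem is a non-high vowel (*peba*, *dumazo*, *juwle*, *ona*).
The last vowel of *zati* is /i/, which is a high vowel, so the suffix is -ibi, giving *zatiibi*.
Since the last vowel of *bivo* is /o/ (a non-high vowel), it takes -ta, giving *bivota*.

zatiibi, bivota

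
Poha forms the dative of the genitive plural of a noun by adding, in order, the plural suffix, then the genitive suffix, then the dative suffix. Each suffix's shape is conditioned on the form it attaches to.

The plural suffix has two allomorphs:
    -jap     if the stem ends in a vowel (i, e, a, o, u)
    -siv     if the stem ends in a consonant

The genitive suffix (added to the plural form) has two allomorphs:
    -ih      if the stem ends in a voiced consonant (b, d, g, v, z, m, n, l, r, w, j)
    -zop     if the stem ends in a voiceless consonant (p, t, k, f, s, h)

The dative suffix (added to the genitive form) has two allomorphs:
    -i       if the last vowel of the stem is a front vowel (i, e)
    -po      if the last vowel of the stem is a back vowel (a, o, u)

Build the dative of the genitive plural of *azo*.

azojapzoppo

Since the final sound of *azo* is /o/ (a vowel), it takes -jap, giving *azojap*.
The plural form *azojap* — final consonant /p/ (voiceless) → -zop → *azojapzop*.
The genitive form *azojapzop* — last vowel /o/ (a back vowel) → -po → *azojapzoppo*.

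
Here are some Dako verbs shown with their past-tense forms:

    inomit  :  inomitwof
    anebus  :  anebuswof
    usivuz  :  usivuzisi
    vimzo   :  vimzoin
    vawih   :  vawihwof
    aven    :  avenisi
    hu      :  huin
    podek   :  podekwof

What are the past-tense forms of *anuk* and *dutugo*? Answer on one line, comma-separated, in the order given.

The pattern is voicing of the final sound: -wof when the stem ends in a voiceless consonant (*inomit*, *anebus*, *vawih*, *podek*); -isi when the stem ends in a voiced consonant (*usivuz*, *aven*); -in when the stem ends in a vowel (*vimzo*, *hu*).
*anuk*: final sound = /k/, a voiceless consonant → -wof → *anukwof*.
*dutugo* — final sound /o/ (a vowel) → -in → *dutugoin*.

anukwof, dutugoin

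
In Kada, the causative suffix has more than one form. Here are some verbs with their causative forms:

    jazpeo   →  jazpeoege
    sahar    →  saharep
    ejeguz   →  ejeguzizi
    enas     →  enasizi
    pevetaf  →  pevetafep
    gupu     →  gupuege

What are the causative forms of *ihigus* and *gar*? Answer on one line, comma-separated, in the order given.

The alternation tracks the final sound of the stem — -izi when the stem ends in a sibilant (*ejeguz*, *enas*); -ep when the stem ends in a non-sibilant consonant (*sahar*, *pevetaf*); -ege when the stem ends in a vowel (*jazpeo*, *gupu*).
*ihigus* — final sound /s/ (a sibilant) → -izi → *ihigusizi*.
Since the final sound of *gar* is /r/ (a non-sibilant consonant), it takes -ep, giving *garep*.

ihigusizi, garep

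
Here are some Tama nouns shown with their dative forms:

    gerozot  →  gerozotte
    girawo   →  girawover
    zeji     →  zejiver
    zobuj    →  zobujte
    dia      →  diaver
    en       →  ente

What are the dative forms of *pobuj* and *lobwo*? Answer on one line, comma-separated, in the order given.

pobujte, lobwover

The pattern is consonant vs. vowel: -te when the stem ends in a consonant (*gerozot*, *zobuj*, *en*); -ver when the stem ends in a vowel (*girawo*, *zeji*, *dia*).
*pobuj* — final sound /j/ (a consonant) → -te → *pobujte*.
The final sound of *lobwo* is /o/, which is a vowel, so the suffix is -ver, giving *lobwover*.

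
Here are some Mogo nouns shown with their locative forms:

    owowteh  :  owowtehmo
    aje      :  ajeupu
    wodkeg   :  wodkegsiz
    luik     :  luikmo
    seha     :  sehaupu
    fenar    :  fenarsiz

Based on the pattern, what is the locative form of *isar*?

The suffix is conditioned by the final sound: -mo when the stem ends in a voiceless consonant (*owowteh*, *luik*); -siz when the stem ends in a voiced consonant (*wodkeg*, *fenar*); -upu when the stem ends in a vowel (*aje*, *seha*).
Since the final sound of *isar* is /r/ (a voiced consonant), it takes -siz, giving *isarsiz*.

isarsiz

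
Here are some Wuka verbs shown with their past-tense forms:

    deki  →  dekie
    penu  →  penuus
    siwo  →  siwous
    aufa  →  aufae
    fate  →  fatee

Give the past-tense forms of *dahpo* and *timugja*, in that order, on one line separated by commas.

dahpous, timugjae

Looking at the last vowel of each stem: -us when the last vowel of the stem is a rounded vowel (*penu*, *siwo*); -e when the last vowel of the stem is an unrounded vowel (*deki*, *aufa*, *fate*).
The last vowel of *dahpo* is /o/, which is a rounded vowel, so the suffix is -us, giving *dahpous*.
*timugja*: last vowel = /a/, an unrounded vowel → -e → *timugjae*.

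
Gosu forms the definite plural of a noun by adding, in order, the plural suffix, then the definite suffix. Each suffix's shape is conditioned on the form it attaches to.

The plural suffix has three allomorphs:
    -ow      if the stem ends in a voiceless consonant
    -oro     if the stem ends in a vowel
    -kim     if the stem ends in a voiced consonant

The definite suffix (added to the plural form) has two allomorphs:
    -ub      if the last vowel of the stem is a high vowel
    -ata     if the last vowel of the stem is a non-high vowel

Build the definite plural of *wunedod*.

Since the final sound of *wunedod* is /d/ (a voiced consonant), it takes -kim, giving *wunedodkim*.
Since the last vowel of the plural form *wunedodkim* is /i/ (a high vowel), it takes -ub, giving *wunedodkimub*.

wunedodkimub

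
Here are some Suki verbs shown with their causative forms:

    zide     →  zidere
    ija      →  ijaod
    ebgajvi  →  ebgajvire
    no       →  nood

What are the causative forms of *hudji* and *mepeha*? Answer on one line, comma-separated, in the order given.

The alternation tracks the last vowel of the stem — -re when the last vowel of the stem is a front vowel (*zide*, *ebgajvi*); -od when the last vowel of the stem is a back vowel (*ija*, *no*).
*hudji* — last vowel /i/ (a front vowel) → -re → *hudjire*.
*mepeha* — last vowel /a/ (a back vowel) → -od → *mepehaod*.

hudjire, mepehaod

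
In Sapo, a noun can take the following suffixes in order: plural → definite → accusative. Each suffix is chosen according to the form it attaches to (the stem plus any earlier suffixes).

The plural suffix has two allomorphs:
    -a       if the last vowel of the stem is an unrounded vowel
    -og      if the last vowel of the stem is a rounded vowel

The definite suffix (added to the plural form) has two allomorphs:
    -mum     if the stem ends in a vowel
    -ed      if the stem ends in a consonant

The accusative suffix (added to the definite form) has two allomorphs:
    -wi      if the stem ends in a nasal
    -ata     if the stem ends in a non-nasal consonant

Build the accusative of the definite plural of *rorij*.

Since the last vowel of *rorij* is /i/ (an unrounded vowel), it takes -a, giving *rorija*.
The final sound of the plural form *rorija* is /a/, which is a vowel, so the definite suffix is -mum, giving *rorijamum*.
The definite form *rorijamum*: final consonant = /m/, a nasal → -wi → *rorijamumwi*.

rorijamumwi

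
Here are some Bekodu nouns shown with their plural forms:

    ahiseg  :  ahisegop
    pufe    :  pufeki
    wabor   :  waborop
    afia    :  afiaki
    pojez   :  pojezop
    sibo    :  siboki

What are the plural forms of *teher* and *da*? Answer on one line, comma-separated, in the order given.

teherop, daki

The pattern is consonant vs. vowel: -op when the stem ends in a consonant (*ahiseg*, *wabor*, *pojez*); -ki when the stem ends in a vowel (*pufe*, *afia*, *sibo*).
Since the final sound of *teher* is /r/ (a consonant), it takes -op, giving *teherop*.
*da* — final sound /a/ (a vowel) → -ki → *daki*.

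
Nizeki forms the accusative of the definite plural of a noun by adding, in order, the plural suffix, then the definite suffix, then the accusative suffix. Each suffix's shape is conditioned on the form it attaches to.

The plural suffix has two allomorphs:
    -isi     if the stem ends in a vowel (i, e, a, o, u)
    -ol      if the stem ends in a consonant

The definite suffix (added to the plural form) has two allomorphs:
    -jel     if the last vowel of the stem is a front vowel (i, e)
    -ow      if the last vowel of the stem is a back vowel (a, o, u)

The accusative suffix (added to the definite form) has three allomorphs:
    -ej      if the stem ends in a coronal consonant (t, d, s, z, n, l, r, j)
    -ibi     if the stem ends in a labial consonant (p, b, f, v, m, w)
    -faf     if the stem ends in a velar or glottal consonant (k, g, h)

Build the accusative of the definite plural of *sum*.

*sum*: final sound = /m/, a consonant → -ol → *sumol*.
Since the last vowel of the plural form *sumol* is /o/ (a back vowel), it takes -ow, giving *sumolow*.
Since the final consonant of the definite form *sumolow* is /w/ (labial), it takes -ibi, giving *sumolowibi*.

sumolowibi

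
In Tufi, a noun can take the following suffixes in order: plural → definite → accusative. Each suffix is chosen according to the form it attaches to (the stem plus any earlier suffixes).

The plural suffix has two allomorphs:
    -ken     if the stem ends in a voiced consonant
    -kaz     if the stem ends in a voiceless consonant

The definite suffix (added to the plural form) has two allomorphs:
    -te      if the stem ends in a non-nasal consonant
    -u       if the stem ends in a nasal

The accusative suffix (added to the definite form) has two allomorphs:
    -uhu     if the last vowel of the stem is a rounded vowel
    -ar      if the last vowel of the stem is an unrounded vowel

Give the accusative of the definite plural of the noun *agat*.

*agat* — final consonant /t/ (voiceless) → -kaz → *agatkaz*.
The plural form *agatkaz* — final consonant /z/ (non-nasal) → -te → *agatkazte*.
The definite form *agatkazte*: last vowel = /e/, an unrounded vowel → -ar → *agatkaztear*.

agatkaztear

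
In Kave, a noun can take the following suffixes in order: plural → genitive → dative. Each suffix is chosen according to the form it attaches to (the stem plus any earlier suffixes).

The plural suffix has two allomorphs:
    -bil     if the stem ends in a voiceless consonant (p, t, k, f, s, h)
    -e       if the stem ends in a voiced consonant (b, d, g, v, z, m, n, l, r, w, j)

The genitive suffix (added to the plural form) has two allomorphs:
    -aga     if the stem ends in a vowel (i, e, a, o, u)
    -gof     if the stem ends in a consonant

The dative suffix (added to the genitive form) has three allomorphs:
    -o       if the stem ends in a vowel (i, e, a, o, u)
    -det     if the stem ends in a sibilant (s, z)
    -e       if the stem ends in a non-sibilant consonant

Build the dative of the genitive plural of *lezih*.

Since the final consonant of *lezih* is /h/ (voiceless), it takes -bil, giving *lezihbil*.
The plural form *lezihbil* — final sound /l/ (a consonant) → -gof → *lezihbilgof*.
Since the final sound of the genitive form *lezihbilgof* is /f/ (a non-sibilant consonant), it takes -e, giving *lezihbilgofe*.

lezihbilgofe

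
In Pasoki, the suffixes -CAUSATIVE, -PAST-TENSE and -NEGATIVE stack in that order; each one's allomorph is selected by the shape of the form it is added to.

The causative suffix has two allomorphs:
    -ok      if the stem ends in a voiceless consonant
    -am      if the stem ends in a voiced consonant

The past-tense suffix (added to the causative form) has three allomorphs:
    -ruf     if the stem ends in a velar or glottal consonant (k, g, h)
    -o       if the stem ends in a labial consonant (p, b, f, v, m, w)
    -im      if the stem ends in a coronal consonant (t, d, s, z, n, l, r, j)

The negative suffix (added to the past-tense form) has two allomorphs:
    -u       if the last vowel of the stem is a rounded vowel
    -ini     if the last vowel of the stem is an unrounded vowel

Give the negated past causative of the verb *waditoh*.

waditohokrufu

*waditoh* — final consonant /h/ (voiceless) → -ok → *waditohok*.
The causative form *waditohok*: final consonant = /k/, velar/glottal → -ruf → *waditohokruf*.
Since the last vowel of the past-tense form *waditohokruf* is /u/ (a rounded vowel), it takes -u, giving *waditohokrufu*.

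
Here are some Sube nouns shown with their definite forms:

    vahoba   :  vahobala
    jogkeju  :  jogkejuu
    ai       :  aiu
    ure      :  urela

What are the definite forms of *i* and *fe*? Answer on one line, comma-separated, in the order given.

iu, fela

The suffix is conditioned by the last vowel: -u when the last vowel of the stem is a high vowel (*jogkeju*, *ai*); -la when the last vowel of the stem is a non-high vowel (*vahoba*, *ure*).
*i* — last vowel /i/ (a high vowel) → -u → *iu*.
*fe*: last vowel = /e/, a non-high vowel → -la → *fela*.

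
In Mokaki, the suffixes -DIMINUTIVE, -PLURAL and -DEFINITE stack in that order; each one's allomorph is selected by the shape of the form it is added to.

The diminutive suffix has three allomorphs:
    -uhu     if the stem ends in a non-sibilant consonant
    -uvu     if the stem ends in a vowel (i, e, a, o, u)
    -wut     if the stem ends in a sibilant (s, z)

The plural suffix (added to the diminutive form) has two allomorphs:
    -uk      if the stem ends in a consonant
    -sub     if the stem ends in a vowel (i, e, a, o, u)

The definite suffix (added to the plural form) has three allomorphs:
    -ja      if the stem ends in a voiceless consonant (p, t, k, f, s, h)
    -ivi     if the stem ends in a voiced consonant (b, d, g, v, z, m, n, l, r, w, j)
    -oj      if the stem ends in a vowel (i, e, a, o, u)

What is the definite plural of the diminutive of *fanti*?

fantiuvusubivi

*fanti*: final sound = /i/, a vowel → -uvu → *fantiuvu*.
Since the final sound of the diminutive form *fantiuvu* is /u/ (a vowel), it takes -sub, giving *fantiuvusub*.
The final sound of the plural form *fantiuvusub* is /b/, which is a voiced consonant, so the definite suffix is -ivi, giving *fantiuvusubivi*.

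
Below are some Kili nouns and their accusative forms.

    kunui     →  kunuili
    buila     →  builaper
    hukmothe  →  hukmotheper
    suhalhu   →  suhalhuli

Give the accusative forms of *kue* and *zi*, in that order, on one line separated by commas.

The suffix is conditioned by the last vowel: -li when the last vowel of the stem is a high vowel (*kunui*, *suhalhu*); -per when the last vowel of the stem is a non-high vowel (*buila*, *hukmothe*).
The last vowel of *kue* is /e/, which is a non-high vowel, so the suffix is -per, giving *kueper*.
Since the last vowel of *zi* is /i/ (a high vowel), it takes -li, giving *zili*.

kueper, zili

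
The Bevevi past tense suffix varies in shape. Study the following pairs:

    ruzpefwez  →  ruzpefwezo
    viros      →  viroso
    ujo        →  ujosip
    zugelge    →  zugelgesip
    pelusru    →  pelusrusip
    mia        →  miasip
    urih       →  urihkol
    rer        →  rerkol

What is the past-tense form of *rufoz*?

rufozo

The suffix is conditioned by the final sound: -o when the stem ends in a sibilant (*ruzpefwez*, *viros*); -kol when the stem ends in a non-sibilant consonant (*urih*, *rer*); -sip when the stem ends in a vowel (*ujo*, *zugelge*, *pelusru*, *mia*).
Since the final sound of *rufoz* is /z/ (a sibilant), it takes -o, giving *rufozo*.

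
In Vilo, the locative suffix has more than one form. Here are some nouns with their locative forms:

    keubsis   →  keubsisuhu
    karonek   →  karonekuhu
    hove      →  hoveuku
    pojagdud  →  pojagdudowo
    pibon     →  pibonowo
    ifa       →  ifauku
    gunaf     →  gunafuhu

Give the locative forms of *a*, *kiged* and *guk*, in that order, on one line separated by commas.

auku, kigedowo, gukuhu

Looking at the final sound of each stem: -uhu when the stem ends in a voiceless consonant (*keubsis*, *karonek*, *gunaf*); -owo when the stem ends in a voiced consonant (*pojagdud*, *pibon*); -uku when the stem ends in a vowel (*hove*, *ifa*).
Since the final sound of *a* is /a/ (a vowel), it takes -uku, giving *auku*.
*kiged*: final sound = /d/, a voiced consonant → -owo → *kigedowo*.
*guk* — final sound /k/ (a voiceless consonant) → -uhu → *gukuhu*.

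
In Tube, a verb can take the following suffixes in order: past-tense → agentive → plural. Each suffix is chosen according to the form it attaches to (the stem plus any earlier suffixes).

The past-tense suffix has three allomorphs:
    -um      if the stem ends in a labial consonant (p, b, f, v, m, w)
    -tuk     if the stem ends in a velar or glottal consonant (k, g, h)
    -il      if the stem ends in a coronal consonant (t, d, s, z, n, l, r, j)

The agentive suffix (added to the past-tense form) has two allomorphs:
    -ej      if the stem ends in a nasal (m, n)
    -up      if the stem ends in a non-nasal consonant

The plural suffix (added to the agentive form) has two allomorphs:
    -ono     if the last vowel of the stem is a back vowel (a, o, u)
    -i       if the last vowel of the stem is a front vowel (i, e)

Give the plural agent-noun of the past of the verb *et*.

etilupono

Since the final consonant of *et* is /t/ (coronal), it takes -il, giving *etil*.
The past-tense form *etil*: final consonant = /l/, non-nasal → -up → *etilup*.
The agentive form *etilup* — last vowel /u/ (a back vowel) → -ono → *etilupono*.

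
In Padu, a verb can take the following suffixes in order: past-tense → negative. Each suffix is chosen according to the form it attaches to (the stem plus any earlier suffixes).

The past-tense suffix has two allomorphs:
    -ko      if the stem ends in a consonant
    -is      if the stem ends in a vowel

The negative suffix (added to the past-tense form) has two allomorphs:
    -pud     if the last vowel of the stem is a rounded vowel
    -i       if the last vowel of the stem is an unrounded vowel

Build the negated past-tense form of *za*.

The final sound of *za* is /a/, which is a vowel, so the past-tense suffix is -is, giving *zais*.
The last vowel of the past-tense form *zais* is /i/, which is an unrounded vowel, so the negative suffix is -i, giving *zaisi*.

zaisi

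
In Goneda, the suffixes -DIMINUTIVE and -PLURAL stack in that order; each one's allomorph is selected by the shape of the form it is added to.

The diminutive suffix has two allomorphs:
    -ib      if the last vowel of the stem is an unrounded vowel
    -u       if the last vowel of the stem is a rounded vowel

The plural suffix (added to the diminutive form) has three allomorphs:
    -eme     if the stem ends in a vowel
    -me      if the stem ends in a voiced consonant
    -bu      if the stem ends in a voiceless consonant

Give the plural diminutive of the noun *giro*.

giroueme

The last vowel of *giro* is /o/, which is a rounded vowel, so the diminutive suffix is -u, giving *girou*.
Since the final sound of the diminutive form *girou* is /u/ (a vowel), it takes -eme, giving *giroueme*.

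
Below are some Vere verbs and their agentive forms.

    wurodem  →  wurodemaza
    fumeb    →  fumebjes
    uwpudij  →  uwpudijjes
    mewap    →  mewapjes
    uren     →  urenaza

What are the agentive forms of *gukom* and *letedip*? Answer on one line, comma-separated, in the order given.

The alternation tracks the final consonant of the stem — -aza when the stem ends in a nasal (*wurodem*, *uren*); -jes when the stem ends in a non-nasal consonant (*fumeb*, *uwpudij*, *mewap*).
Since the final consonant of *gukom* is /m/ (a nasal), it takes -aza, giving *gukomaza*.
Since the final consonant of *letedip* is /p/ (non-nasal), it takes -jes, giving *letedipjes*.

gukomaza, letedipjes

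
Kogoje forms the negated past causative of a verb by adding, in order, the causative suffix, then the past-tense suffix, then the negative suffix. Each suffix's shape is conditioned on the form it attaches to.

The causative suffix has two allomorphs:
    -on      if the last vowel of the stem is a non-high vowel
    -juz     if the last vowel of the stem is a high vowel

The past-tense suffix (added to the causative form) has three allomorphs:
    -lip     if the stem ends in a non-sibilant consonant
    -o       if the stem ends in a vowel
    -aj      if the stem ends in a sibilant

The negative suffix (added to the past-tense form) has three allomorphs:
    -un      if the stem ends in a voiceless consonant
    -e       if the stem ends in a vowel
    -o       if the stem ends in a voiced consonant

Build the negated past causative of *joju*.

*joju*: last vowel = /u/, a high vowel → -juz → *jojujuz*.
The final sound of the causative form *jojujuz* is /z/, which is a sibilant, so the past-tense suffix is -aj, giving *jojujuzaj*.
Since the final sound of the past-tense form *jojujuzaj* is /j/ (a voiced consonant), it takes -o, giving *jojujuzajo*.

jojujuzajo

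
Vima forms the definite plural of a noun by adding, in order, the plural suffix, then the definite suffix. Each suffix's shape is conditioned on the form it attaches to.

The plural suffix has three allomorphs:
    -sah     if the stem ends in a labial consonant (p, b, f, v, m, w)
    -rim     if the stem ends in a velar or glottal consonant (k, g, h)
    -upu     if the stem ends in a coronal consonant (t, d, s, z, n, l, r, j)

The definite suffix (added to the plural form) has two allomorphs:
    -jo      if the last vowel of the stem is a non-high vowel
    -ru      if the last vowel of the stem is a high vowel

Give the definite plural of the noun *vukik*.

vukikrimru

The final consonant of *vukik* is /k/, which is velar/glottal, so the plural suffix is -rim, giving *vukikrim*.
The plural form *vukikrim* — last vowel /i/ (a high vowel) → -ru → *vukikrimru*.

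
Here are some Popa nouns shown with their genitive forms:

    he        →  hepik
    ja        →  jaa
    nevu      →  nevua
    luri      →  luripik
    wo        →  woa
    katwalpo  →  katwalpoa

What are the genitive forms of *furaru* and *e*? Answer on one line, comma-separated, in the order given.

furarua, epik

The pattern is front/back vowel harmony: -pik when the last vowel of the stem is a front vowel (*he*, *luri*); -a when the last vowel of the stem is a back vowel (*ja*, *nevu*, *wo*, *katwalpo*).
The last vowel of *furaru* is /u/, which is a back vowel, so the suffix is -a, giving *furarua*.
The last vowel of *e* is /e/, which is a front vowel, so the suffix is -pik, giving *epik*.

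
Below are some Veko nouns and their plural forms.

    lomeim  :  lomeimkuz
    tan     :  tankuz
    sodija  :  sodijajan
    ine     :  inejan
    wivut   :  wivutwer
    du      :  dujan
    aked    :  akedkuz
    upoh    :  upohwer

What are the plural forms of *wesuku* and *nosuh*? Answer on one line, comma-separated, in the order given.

The alternation tracks the final sound of the stem — -wer when the stem ends in a voiceless consonant (*wivut*, *upoh*); -kuz when the stem ends in a voiced consonant (*lomeim*, *tan*, *aked*); -jan when the stem ends in a vowel (*sodija*, *ine*, *du*).
*wesuku* — final sound /u/ (a vowel) → -jan → *wesukujan*.
Since the final sound of *nosuh* is /h/ (a voiceless consonant), it takes -wer, giving *nosuhwer*.

wesukujan, nosuhwer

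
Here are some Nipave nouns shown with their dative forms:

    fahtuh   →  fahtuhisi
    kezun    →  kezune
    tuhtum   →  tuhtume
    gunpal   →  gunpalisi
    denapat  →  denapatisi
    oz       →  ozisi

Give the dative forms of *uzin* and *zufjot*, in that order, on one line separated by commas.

The alternation tracks the final consonant of the stem — -e when the stem ends in a nasal (*kezun*, *tuhtum*); -isi when the stem ends in a non-nasal consonant (*fahtuh*, *gunpal*, *denapat*, *oz*).
The final consonant of *uzin* is /n/, which is a nasal, so the suffix is -e, giving *uzine*.
Since the final consonant of *zufjot* is /t/ (non-nasal), it takes -isi, giving *zufjotisi*.

uzine, zufjotisi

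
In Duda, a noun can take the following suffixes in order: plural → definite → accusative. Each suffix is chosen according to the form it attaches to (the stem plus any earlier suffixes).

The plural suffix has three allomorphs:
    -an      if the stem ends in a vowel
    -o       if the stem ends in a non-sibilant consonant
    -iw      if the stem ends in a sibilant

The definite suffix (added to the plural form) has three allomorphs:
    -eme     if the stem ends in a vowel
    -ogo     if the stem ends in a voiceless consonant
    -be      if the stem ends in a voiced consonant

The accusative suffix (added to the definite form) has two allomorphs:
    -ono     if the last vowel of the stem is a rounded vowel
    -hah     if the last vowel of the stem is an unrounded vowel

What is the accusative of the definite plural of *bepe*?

The final sound of *bepe* is /e/, which is a vowel, so the plural suffix is -an, giving *bepean*.
The plural form *bepean* — final sound /n/ (a voiced consonant) → -be → *bepeanbe*.
The definite form *bepeanbe*: last vowel = /e/, an unrounded vowel → -hah → *bepeanbehah*.

bepeanbehah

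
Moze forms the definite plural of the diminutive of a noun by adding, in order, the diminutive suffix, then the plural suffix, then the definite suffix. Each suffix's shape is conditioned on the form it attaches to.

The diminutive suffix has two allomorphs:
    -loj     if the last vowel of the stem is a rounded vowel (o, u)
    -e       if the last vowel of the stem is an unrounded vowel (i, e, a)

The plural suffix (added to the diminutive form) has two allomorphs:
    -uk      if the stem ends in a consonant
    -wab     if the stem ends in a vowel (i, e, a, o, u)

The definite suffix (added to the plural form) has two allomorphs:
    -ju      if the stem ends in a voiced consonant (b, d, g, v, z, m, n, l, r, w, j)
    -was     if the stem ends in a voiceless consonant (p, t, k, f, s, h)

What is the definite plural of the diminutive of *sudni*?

sudniewabju

Since the last vowel of *sudni* is /i/ (an unrounded vowel), it takes -e, giving *sudnie*.
The diminutive form *sudnie* — final sound /e/ (a vowel) → -wab → *sudniewab*.
The plural form *sudniewab*: final consonant = /b/, voiced → -ju → *sudniewabju*.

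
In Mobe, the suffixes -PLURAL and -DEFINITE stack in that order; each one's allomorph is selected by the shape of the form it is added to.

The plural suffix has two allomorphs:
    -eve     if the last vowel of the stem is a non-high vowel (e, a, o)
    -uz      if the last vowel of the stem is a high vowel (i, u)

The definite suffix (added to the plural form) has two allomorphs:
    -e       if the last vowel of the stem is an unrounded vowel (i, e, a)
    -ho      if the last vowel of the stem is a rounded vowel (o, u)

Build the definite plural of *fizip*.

fizipuzho

Since the last vowel of *fizip* is /i/ (a high vowel), it takes -uz, giving *fizipuz*.
The plural form *fizipuz*: last vowel = /u/, a rounded vowel → -ho → *fizipuzho*.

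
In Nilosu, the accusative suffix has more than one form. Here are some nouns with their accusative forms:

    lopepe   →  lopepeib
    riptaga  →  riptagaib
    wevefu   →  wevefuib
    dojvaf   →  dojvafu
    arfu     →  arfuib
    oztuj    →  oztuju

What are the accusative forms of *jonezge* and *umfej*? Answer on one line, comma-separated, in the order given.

The pattern is consonant vs. vowel: -u when the stem ends in a consonant (*dojvaf*, *oztuj*); -ib when the stem ends in a vowel (*lopepe*, *riptaga*, *wevefu*, *arfu*).
The final sound of *jonezge* is /e/, which is a vowel, so the suffix is -ib, giving *jonezgeib*.
*umfej* — final sound /j/ (a consonant) → -u → *umfeju*.

jonezgeib, umfeju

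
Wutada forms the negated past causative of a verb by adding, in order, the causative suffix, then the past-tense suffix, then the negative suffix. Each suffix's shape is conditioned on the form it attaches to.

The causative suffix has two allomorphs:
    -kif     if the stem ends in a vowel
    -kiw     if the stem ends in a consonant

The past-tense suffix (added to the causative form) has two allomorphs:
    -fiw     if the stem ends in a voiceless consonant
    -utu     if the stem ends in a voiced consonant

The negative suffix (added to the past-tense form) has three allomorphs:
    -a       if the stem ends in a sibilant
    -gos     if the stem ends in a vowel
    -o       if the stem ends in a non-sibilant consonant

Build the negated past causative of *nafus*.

Since the final sound of *nafus* is /s/ (a consonant), it takes -kiw, giving *nafuskiw*.
The final consonant of the causative form *nafuskiw* is /w/, which is voiced, so the past-tense suffix is -utu, giving *nafuskiwutu*.
The final sound of the past-tense form *nafuskiwutu* is /u/, which is a vowel, so the negative suffix is -gos, giving *nafuskiwutugos*.

nafuskiwutugos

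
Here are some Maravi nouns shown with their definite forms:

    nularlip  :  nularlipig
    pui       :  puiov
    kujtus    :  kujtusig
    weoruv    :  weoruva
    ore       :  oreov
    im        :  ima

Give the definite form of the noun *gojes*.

The alternation tracks the final sound of the stem — -ig when the stem ends in a voiceless consonant (*nularlip*, *kujtus*); -a when the stem ends in a voiced consonant (*weoruv*, *im*); -ov when the stem ends in a vowel (*pui*, *ore*).
The final sound of *gojes* is /s/, which is a voiceless consonant, so the suffix is -ig, giving *gojesig*.

gojesig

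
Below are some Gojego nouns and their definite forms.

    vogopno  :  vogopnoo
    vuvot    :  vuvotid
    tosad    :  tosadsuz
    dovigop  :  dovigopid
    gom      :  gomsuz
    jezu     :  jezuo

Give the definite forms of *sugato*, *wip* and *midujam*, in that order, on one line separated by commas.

sugatoo, wipid, midujamsuz

The suffix is conditioned by the final sound: -id when the stem ends in a voiceless consonant (*vuvot*, *dovigop*); -suz when the stem ends in a voiced consonant (*tosad*, *gom*); -o when the stem ends in a vowel (*vogopno*, *jezu*).
Since the final sound of *sugato* is /o/ (a vowel), it takes -o, giving *sugatoo*.
*wip*: final sound = /p/, a voiceless consonant → -id → *wipid*.
Since the final sound of *midujam* is /m/ (a voiced consonant), it takes -suz, giving *midujamsuz*.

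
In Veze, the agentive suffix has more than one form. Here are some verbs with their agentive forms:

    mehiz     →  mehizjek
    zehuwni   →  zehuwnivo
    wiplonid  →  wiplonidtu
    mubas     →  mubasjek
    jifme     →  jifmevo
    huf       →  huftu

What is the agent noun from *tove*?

Looking at the final sound of each stem: -jek when the stem ends in a sibilant (*mehiz*, *mubas*); -tu when the stem ends in a non-sibilant consonant (*wiplonid*, *huf*); -vo when the stem ends in a vowel (*zehuwni*, *jifme*).
*tove*: final sound = /e/, a vowel → -vo → *tovevo*.

tovevo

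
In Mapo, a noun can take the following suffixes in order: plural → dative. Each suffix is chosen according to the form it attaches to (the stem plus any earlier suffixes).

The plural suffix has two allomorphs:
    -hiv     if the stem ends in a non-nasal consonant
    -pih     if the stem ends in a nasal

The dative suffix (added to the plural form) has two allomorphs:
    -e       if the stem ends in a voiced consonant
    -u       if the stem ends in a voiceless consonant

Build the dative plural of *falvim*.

falvimpihu

*falvim*: final consonant = /m/, a nasal → -pih → *falvimpih*.
Since the final consonant of the plural form *falvimpih* is /h/ (voiceless), it takes -u, giving *falvimpihu*.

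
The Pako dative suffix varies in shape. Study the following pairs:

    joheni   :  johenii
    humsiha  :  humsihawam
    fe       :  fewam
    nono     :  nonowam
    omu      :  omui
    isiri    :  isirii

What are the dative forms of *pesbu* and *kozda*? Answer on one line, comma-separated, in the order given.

pesbui, kozdawam

The suffix is conditioned by the last vowel: -i when the last vowel of the stem is a high vowel (*joheni*, *omu*, *isiri*); -wam when the last vowel of the stem is a non-high vowel (*humsiha*, *fe*, *nono*).
*pesbu*: last vowel = /u/, a high vowel → -i → *pesbui*.
Since the last vowel of *kozda* is /a/ (a non-high vowel), it takes -wam, giving *kozdawam*.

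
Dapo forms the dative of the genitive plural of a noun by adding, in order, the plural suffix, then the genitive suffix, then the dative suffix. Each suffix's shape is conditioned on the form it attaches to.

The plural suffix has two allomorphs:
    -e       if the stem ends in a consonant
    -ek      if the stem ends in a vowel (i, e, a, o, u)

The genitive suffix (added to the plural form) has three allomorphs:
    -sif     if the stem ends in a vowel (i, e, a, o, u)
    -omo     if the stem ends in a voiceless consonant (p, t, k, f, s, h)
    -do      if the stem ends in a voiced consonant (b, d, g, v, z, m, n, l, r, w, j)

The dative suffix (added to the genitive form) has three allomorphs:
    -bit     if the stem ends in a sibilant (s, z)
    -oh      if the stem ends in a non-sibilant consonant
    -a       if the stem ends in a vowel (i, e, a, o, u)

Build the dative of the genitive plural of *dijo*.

dijoekomoa

*dijo*: final sound = /o/, a vowel → -ek → *dijoek*.
The plural form *dijoek*: final sound = /k/, a voiceless consonant → -omo → *dijoekomo*.
The genitive form *dijoekomo* — final sound /o/ (a vowel) → -a → *dijoekomoa*.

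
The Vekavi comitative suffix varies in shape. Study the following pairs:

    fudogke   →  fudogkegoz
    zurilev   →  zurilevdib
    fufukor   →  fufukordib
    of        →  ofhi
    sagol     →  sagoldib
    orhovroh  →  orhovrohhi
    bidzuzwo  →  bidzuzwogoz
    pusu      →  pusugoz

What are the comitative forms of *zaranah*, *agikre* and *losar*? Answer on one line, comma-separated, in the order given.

The pattern is voicing of the final sound: -hi when the stem ends in a voiceless consonant (*of*, *orhovroh*); -dib when the stem ends in a voiced consonant (*zurilev*, *fufukor*, *sagol*); -goz when the stem ends in a vowel (*fudogke*, *bidzuzwo*, *pusu*).
*zaranah*: final sound = /h/, a voiceless consonant → -hi → *zaranahhi*.
Since the final sound of *agikre* is /e/ (a vowel), it takes -goz, giving *agikregoz*.
The final sound of *losar* is /r/, which is a voiced consonant, so the suffix is -dib, giving *losardib*.

zaranahhi, agikregoz, losardib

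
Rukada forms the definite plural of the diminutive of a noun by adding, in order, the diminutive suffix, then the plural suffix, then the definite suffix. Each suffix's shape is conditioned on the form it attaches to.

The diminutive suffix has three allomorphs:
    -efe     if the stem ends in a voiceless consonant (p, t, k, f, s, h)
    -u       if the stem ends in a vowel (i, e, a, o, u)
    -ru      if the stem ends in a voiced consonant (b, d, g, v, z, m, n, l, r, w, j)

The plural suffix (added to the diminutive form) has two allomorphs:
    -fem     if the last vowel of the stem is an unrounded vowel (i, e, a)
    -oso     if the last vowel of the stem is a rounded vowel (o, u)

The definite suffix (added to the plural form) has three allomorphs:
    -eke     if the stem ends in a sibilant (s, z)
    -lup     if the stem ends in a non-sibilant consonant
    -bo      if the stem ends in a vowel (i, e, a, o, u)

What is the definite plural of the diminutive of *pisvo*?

pisvouosobo

Since the final sound of *pisvo* is /o/ (a vowel), it takes -u, giving *pisvou*.
The diminutive form *pisvou*: last vowel = /u/, a rounded vowel → -oso → *pisvouoso*.
Since the final sound of the plural form *pisvouoso* is /o/ (a vowel), it takes -bo, giving *pisvouosobo*.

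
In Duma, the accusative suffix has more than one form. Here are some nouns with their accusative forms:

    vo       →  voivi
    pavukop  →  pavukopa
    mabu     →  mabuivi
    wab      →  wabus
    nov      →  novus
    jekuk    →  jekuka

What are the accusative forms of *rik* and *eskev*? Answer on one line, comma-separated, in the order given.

rika, eskevus

The alternation tracks the final sound of the stem — -a when the stem ends in a voiceless consonant (*pavukop*, *jekuk*); -us when the stem ends in a voiced consonant (*wab*, *nov*); -ivi when the stem ends in a vowel (*vo*, *mabu*).
The final sound of *rik* is /k/, which is a voiceless consonant, so the suffix is -a, giving *rika*.
Since the final sound of *eskev* is /v/ (a voiced consonant), it takes -us, giving *eskevus*.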